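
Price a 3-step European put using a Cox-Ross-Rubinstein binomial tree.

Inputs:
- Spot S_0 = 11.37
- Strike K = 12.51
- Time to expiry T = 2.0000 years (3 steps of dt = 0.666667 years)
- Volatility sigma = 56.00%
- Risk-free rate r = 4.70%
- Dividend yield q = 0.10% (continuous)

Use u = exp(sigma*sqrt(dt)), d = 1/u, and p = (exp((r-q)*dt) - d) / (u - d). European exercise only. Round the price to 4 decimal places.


dt = T/N = 0.666667
u = exp(sigma*sqrt(dt)) = 1.579705; d = 1/u = 0.633030
p = (exp((r-q)*dt) - d) / (u - d) = 0.420537
Discount per step: exp(-r*dt) = 0.969152
Stock lattice S(k, i) with i counting down-moves:
  k=0: S(0,0) = 11.3700
  k=1: S(1,0) = 17.9612; S(1,1) = 7.1975
  k=2: S(2,0) = 28.3735; S(2,1) = 11.3700; S(2,2) = 4.5563
  k=3: S(3,0) = 44.8217; S(3,1) = 17.9612; S(3,2) = 7.1975; S(3,3) = 2.8842
Terminal payoffs V(N, i) = max(K - S_T, 0):
  V(3,0) = 0.000000; V(3,1) = 0.000000; V(3,2) = 5.312453; V(3,3) = 9.625752
Backward induction: V(k, i) = exp(-r*dt) * [p * V(k+1, i) + (1-p) * V(k+1, i+1)].
  V(2,0) = exp(-r*dt) * [p*0.000000 + (1-p)*0.000000] = 0.000000
  V(2,1) = exp(-r*dt) * [p*0.000000 + (1-p)*5.312453] = 2.983409
  V(2,2) = exp(-r*dt) * [p*5.312453 + (1-p)*9.625752] = 7.570874
  V(1,0) = exp(-r*dt) * [p*0.000000 + (1-p)*2.983409] = 1.675447
  V(1,1) = exp(-r*dt) * [p*2.983409 + (1-p)*7.570874] = 5.467643
  V(0,0) = exp(-r*dt) * [p*1.675447 + (1-p)*5.467643] = 3.753415

Answer: Price = V(0,0) = 3.7534


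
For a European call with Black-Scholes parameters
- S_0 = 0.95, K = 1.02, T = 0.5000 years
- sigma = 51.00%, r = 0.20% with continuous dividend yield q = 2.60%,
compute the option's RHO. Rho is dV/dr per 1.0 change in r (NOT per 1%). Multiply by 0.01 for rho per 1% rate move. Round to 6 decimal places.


Answer: Rho = 0.173549

Derivation:
d1 = -0.0501100834; d2 = -0.4107345418
phi(d1) = 0.3984417186; exp(-qT) = 0.9870841350; exp(-rT) = 0.9990004998
N(d2) = 0.3406335979
Rho = K*T*exp(-rT)*N(d2) = 1.0200 * 0.5000 * 0.9990004998 * 0.3406335979 = 0.173549


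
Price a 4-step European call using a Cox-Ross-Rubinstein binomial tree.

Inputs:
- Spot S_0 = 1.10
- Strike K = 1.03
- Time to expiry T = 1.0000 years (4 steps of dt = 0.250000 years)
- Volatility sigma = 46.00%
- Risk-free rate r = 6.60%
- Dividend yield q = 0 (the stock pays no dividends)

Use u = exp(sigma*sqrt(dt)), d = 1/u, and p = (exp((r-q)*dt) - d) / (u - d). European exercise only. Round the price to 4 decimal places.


Answer: Price = V(0,0) = 0.2620

Derivation:
dt = T/N = 0.250000
u = exp(sigma*sqrt(dt)) = 1.258600; d = 1/u = 0.794534
p = (exp((r-q)*dt) - d) / (u - d) = 0.478602
Discount per step: exp(-r*dt) = 0.983635
Stock lattice S(k, i) with i counting down-moves:
  k=0: S(0,0) = 1.1000
  k=1: S(1,0) = 1.3845; S(1,1) = 0.8740
  k=2: S(2,0) = 1.7425; S(2,1) = 1.1000; S(2,2) = 0.6944
  k=3: S(3,0) = 2.1931; S(3,1) = 1.3845; S(3,2) = 0.8740; S(3,3) = 0.5517
  k=4: S(4,0) = 2.7602; S(4,1) = 1.7425; S(4,2) = 1.1000; S(4,3) = 0.6944; S(4,4) = 0.4384
Terminal payoffs V(N, i) = max(S_T - K, 0):
  V(4,0) = 1.730219; V(4,1) = 0.712481; V(4,2) = 0.070000; V(4,3) = 0.000000; V(4,4) = 0.000000
Backward induction: V(k, i) = exp(-r*dt) * [p * V(k+1, i) + (1-p) * V(k+1, i+1)].
  V(3,0) = exp(-r*dt) * [p*1.730219 + (1-p)*0.712481] = 1.179943
  V(3,1) = exp(-r*dt) * [p*0.712481 + (1-p)*0.070000] = 0.371316
  V(3,2) = exp(-r*dt) * [p*0.070000 + (1-p)*0.000000] = 0.032954
  V(3,3) = exp(-r*dt) * [p*0.000000 + (1-p)*0.000000] = 0.000000
  V(2,0) = exp(-r*dt) * [p*1.179943 + (1-p)*0.371316] = 0.745917
  V(2,1) = exp(-r*dt) * [p*0.371316 + (1-p)*0.032954] = 0.191705
  V(2,2) = exp(-r*dt) * [p*0.032954 + (1-p)*0.000000] = 0.015514
  V(1,0) = exp(-r*dt) * [p*0.745917 + (1-p)*0.191705] = 0.449474
  V(1,1) = exp(-r*dt) * [p*0.191705 + (1-p)*0.015514] = 0.098206
  V(0,0) = exp(-r*dt) * [p*0.449474 + (1-p)*0.098206] = 0.261965


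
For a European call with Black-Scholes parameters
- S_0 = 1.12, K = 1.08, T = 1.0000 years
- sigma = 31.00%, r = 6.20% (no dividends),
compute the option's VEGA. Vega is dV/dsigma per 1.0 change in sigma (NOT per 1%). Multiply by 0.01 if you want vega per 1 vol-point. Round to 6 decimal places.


Answer: Vega = 0.399656

Derivation:
d1 = 0.4723149812; d2 = 0.1623149812
phi(d1) = 0.3568359046; exp(-qT) = 1.0000000000; exp(-rT) = 0.9398828868
Vega = S * exp(-qT) * phi(d1) * sqrt(T) = 1.1200 * 1.0000000000 * 0.3568359046 * 1.0000000000 = 0.399656


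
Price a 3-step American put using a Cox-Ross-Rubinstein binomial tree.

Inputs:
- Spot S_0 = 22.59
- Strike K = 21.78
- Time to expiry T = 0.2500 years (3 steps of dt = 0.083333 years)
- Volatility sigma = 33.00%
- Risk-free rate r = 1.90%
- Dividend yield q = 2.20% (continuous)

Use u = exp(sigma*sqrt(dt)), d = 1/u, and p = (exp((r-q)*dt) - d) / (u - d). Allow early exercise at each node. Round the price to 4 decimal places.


dt = T/N = 0.083333
u = exp(sigma*sqrt(dt)) = 1.099948; d = 1/u = 0.909134
p = (exp((r-q)*dt) - d) / (u - d) = 0.474892
Discount per step: exp(-r*dt) = 0.998418
Stock lattice S(k, i) with i counting down-moves:
  k=0: S(0,0) = 22.5900
  k=1: S(1,0) = 24.8478; S(1,1) = 20.5373
  k=2: S(2,0) = 27.3313; S(2,1) = 22.5900; S(2,2) = 18.6712
  k=3: S(3,0) = 30.0630; S(3,1) = 24.8478; S(3,2) = 20.5373; S(3,3) = 16.9746
Terminal payoffs V(N, i) = max(K - S_T, 0):
  V(3,0) = 0.000000; V(3,1) = 0.000000; V(3,2) = 1.242663; V(3,3) = 4.805386
Backward induction: V(k, i) = exp(-r*dt) * [p * V(k+1, i) + (1-p) * V(k+1, i+1)]; then take max(V_cont, immediate exercise) for American.
  V(2,0) = exp(-r*dt) * [p*0.000000 + (1-p)*0.000000] = 0.000000; exercise = 0.000000; V(2,0) = max -> 0.000000
  V(2,1) = exp(-r*dt) * [p*0.000000 + (1-p)*1.242663] = 0.651500; exercise = 0.000000; V(2,1) = max -> 0.651500
  V(2,2) = exp(-r*dt) * [p*1.242663 + (1-p)*4.805386] = 3.108551; exercise = 3.108809; V(2,2) = max -> 3.108809
  V(1,0) = exp(-r*dt) * [p*0.000000 + (1-p)*0.651500] = 0.341566; exercise = 0.000000; V(1,0) = max -> 0.341566
  V(1,1) = exp(-r*dt) * [p*0.651500 + (1-p)*3.108809] = 1.938780; exercise = 1.242663; V(1,1) = max -> 1.938780
  V(0,0) = exp(-r*dt) * [p*0.341566 + (1-p)*1.938780] = 1.178408; exercise = 0.000000; V(0,0) = max -> 1.178408

Answer: Price = V(0,0) = 1.1784


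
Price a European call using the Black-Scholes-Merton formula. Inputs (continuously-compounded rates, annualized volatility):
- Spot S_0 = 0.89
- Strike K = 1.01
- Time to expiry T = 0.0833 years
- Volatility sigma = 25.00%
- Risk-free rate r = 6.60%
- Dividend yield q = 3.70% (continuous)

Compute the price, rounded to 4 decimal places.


d1 = (ln(S/K) + (r - q + 0.5*sigma^2) * T) / (sigma * sqrt(T)) = -1.68340959
d2 = d1 - sigma * sqrt(T) = -1.75556394
exp(-rT) = 0.99451729; exp(-qT) = 0.99692264
C = S_0 * exp(-qT) * N(d1) - K * exp(-rT) * N(d2)
N(d1) = 0.04614791; N(d2) = 0.03958145
C = 0.8900 * 0.99692264 * 0.04614791 - 1.0100 * 0.99451729 * 0.03958145 = 0.0012

Answer: Price = 0.0012


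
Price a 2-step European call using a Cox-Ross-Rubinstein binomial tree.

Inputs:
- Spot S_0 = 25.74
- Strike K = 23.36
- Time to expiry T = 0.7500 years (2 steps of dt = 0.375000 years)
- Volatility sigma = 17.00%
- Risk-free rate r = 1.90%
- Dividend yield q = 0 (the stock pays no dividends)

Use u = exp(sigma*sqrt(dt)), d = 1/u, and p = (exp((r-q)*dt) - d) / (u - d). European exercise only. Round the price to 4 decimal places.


Answer: Price = V(0,0) = 3.2965

Derivation:
dt = T/N = 0.375000
u = exp(sigma*sqrt(dt)) = 1.109715; d = 1/u = 0.901132
p = (exp((r-q)*dt) - d) / (u - d) = 0.508279
Discount per step: exp(-r*dt) = 0.992900
Stock lattice S(k, i) with i counting down-moves:
  k=0: S(0,0) = 25.7400
  k=1: S(1,0) = 28.5641; S(1,1) = 23.1951
  k=2: S(2,0) = 31.6980; S(2,1) = 25.7400; S(2,2) = 20.9019
Terminal payoffs V(N, i) = max(S_T - K, 0):
  V(2,0) = 8.337976; V(2,1) = 2.380000; V(2,2) = 0.000000
Backward induction: V(k, i) = exp(-r*dt) * [p * V(k+1, i) + (1-p) * V(k+1, i+1)].
  V(1,0) = exp(-r*dt) * [p*8.337976 + (1-p)*2.380000] = 5.369915
  V(1,1) = exp(-r*dt) * [p*2.380000 + (1-p)*0.000000] = 1.201115
  V(0,0) = exp(-r*dt) * [p*5.369915 + (1-p)*1.201115] = 3.296456


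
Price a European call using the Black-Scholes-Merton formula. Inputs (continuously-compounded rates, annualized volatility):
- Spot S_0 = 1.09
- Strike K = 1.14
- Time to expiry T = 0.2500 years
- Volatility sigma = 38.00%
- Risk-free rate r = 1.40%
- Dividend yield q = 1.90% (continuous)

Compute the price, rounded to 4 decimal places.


d1 = (ln(S/K) + (r - q + 0.5*sigma^2) * T) / (sigma * sqrt(T)) = -0.14763456
d2 = d1 - sigma * sqrt(T) = -0.33763456
exp(-rT) = 0.99650612; exp(-qT) = 0.99526126
C = S_0 * exp(-qT) * N(d1) - K * exp(-rT) * N(d2)
N(d1) = 0.44131559; N(d2) = 0.36781930
C = 1.0900 * 0.99526126 * 0.44131559 - 1.1400 * 0.99650612 * 0.36781930 = 0.0609

Answer: Price = 0.0609


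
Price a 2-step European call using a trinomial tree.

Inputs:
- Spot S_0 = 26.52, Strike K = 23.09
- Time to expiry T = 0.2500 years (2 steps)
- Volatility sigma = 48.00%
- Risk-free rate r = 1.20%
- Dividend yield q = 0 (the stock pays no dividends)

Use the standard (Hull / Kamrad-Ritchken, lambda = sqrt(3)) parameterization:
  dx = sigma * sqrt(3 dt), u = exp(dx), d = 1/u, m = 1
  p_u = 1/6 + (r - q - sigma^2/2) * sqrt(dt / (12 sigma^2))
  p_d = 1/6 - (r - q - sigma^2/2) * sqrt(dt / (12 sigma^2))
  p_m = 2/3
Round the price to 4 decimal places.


Answer: Price = V(0,0) = 4.6246

Derivation:
dt = T/N = 0.125000; dx = sigma*sqrt(3*dt) = 0.293939
u = exp(dx) = 1.341702; d = 1/u = 0.745322
p_u = 0.144723, p_m = 0.666667, p_d = 0.188610
Discount per step: exp(-r*dt) = 0.998501
Stock lattice S(k, j) with j the centered position index:
  k=0: S(0,+0) = 26.5200
  k=1: S(1,-1) = 19.7659; S(1,+0) = 26.5200; S(1,+1) = 35.5819
  k=2: S(2,-2) = 14.7320; S(2,-1) = 19.7659; S(2,+0) = 26.5200; S(2,+1) = 35.5819; S(2,+2) = 47.7403
Terminal payoffs V(N, j) = max(S_T - K, 0):
  V(2,-2) = 0.000000; V(2,-1) = 0.000000; V(2,+0) = 3.430000; V(2,+1) = 12.491930; V(2,+2) = 24.650338
Backward induction: V(k, j) = exp(-r*dt) * [p_u * V(k+1, j+1) + p_m * V(k+1, j) + p_d * V(k+1, j-1)]
  V(1,-1) = exp(-r*dt) * [p_u*3.430000 + p_m*0.000000 + p_d*0.000000] = 0.495657
  V(1,+0) = exp(-r*dt) * [p_u*12.491930 + p_m*3.430000 + p_d*0.000000] = 4.088403
  V(1,+1) = exp(-r*dt) * [p_u*24.650338 + p_m*12.491930 + p_d*3.430000] = 12.523565
  V(0,+0) = exp(-r*dt) * [p_u*12.523565 + p_m*4.088403 + p_d*0.495657] = 4.624598


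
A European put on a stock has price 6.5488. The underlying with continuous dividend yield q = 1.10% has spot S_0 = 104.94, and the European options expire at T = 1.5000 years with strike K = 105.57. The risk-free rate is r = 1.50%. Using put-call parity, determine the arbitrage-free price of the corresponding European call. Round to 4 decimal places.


Put-call parity: C - P = S_0 * exp(-qT) - K * exp(-rT).
S_0 * exp(-qT) = 104.9400 * 0.98363538 = 103.22269671
K * exp(-rT) = 105.5700 * 0.97775124 = 103.22119811
C = P + S*exp(-qT) - K*exp(-rT)
C = 6.5488 + 103.22269671 - 103.22119811 = 6.5503

Answer: Call price = 6.5503


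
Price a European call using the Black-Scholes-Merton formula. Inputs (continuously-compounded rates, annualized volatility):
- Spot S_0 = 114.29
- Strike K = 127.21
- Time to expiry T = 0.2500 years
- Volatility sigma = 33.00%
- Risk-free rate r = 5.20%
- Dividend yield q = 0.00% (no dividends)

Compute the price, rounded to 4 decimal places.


d1 = (ln(S/K) + (r - q + 0.5*sigma^2) * T) / (sigma * sqrt(T)) = -0.48780416
d2 = d1 - sigma * sqrt(T) = -0.65280416
exp(-rT) = 0.98708414; exp(-qT) = 1.00000000
C = S_0 * exp(-qT) * N(d1) - K * exp(-rT) * N(d2)
N(d1) = 0.31284428; N(d2) = 0.25694127
C = 114.2900 * 1.00000000 * 0.31284428 - 127.2100 * 0.98708414 * 0.25694127 = 3.4916

Answer: Price = 3.4916


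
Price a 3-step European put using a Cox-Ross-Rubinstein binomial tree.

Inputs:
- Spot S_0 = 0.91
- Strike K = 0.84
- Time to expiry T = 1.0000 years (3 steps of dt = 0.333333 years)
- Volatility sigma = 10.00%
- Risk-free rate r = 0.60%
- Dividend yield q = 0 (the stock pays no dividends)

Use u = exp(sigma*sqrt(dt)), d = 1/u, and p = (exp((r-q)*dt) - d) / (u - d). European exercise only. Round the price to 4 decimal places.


Answer: Price = V(0,0) = 0.0091

Derivation:
dt = T/N = 0.333333
u = exp(sigma*sqrt(dt)) = 1.059434; d = 1/u = 0.943900
p = (exp((r-q)*dt) - d) / (u - d) = 0.502898
Discount per step: exp(-r*dt) = 0.998002
Stock lattice S(k, i) with i counting down-moves:
  k=0: S(0,0) = 0.9100
  k=1: S(1,0) = 0.9641; S(1,1) = 0.8589
  k=2: S(2,0) = 1.0214; S(2,1) = 0.9100; S(2,2) = 0.8108
  k=3: S(3,0) = 1.0821; S(3,1) = 0.9641; S(3,2) = 0.8589; S(3,3) = 0.7653
Terminal payoffs V(N, i) = max(K - S_T, 0):
  V(3,0) = 0.000000; V(3,1) = 0.000000; V(3,2) = 0.000000; V(3,3) = 0.074722
Backward induction: V(k, i) = exp(-r*dt) * [p * V(k+1, i) + (1-p) * V(k+1, i+1)].
  V(2,0) = exp(-r*dt) * [p*0.000000 + (1-p)*0.000000] = 0.000000
  V(2,1) = exp(-r*dt) * [p*0.000000 + (1-p)*0.000000] = 0.000000
  V(2,2) = exp(-r*dt) * [p*0.000000 + (1-p)*0.074722] = 0.037070
  V(1,0) = exp(-r*dt) * [p*0.000000 + (1-p)*0.000000] = 0.000000
  V(1,1) = exp(-r*dt) * [p*0.000000 + (1-p)*0.037070] = 0.018391
  V(0,0) = exp(-r*dt) * [p*0.000000 + (1-p)*0.018391] = 0.009124


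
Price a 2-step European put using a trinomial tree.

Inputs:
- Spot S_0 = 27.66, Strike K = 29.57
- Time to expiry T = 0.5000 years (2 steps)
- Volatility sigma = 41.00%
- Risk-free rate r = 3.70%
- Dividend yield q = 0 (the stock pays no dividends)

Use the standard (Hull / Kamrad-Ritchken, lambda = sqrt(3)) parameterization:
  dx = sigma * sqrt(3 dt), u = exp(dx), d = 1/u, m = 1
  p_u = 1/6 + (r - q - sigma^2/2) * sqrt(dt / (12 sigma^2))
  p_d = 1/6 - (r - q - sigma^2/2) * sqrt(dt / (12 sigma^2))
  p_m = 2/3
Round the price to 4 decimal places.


Answer: Price = V(0,0) = 3.9036

Derivation:
dt = T/N = 0.250000; dx = sigma*sqrt(3*dt) = 0.355070
u = exp(dx) = 1.426281; d = 1/u = 0.701124
p_u = 0.150103, p_m = 0.666667, p_d = 0.183230
Discount per step: exp(-r*dt) = 0.990793
Stock lattice S(k, j) with j the centered position index:
  k=0: S(0,+0) = 27.6600
  k=1: S(1,-1) = 19.3931; S(1,+0) = 27.6600; S(1,+1) = 39.4509
  k=2: S(2,-2) = 13.5970; S(2,-1) = 19.3931; S(2,+0) = 27.6600; S(2,+1) = 39.4509; S(2,+2) = 56.2681
Terminal payoffs V(N, j) = max(K - S_T, 0):
  V(2,-2) = 15.973037; V(2,-1) = 10.176908; V(2,+0) = 1.910000; V(2,+1) = 0.000000; V(2,+2) = 0.000000
Backward induction: V(k, j) = exp(-r*dt) * [p_u * V(k+1, j+1) + p_m * V(k+1, j) + p_d * V(k+1, j-1)]
  V(1,-1) = exp(-r*dt) * [p_u*1.910000 + p_m*10.176908 + p_d*15.973037] = 9.905991
  V(1,+0) = exp(-r*dt) * [p_u*0.000000 + p_m*1.910000 + p_d*10.176908] = 3.109158
  V(1,+1) = exp(-r*dt) * [p_u*0.000000 + p_m*0.000000 + p_d*1.910000] = 0.346748
  V(0,+0) = exp(-r*dt) * [p_u*0.346748 + p_m*3.109158 + p_d*9.905991] = 3.903621


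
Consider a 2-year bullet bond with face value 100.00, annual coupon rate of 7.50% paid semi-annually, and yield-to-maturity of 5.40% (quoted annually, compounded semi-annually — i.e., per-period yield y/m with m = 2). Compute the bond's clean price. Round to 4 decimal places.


Coupon per period c = face * coupon_rate / m = 3.750000
Periods per year m = 2; per-period yield y/m = 0.027000
Number of cashflows N = 4
Cashflows (t years, CF_t, discount factor 1/(1+y/m)^(m*t), PV):
  t = 0.5000: CF_t = 3.750000, DF = 0.973710, PV = 3.651412
  t = 1.0000: CF_t = 3.750000, DF = 0.948111, PV = 3.555416
  t = 1.5000: CF_t = 3.750000, DF = 0.923185, PV = 3.461943
  t = 2.0000: CF_t = 103.750000, DF = 0.898914, PV = 93.262345
Price P = sum_t PV_t = 103.931116

Answer: Price = 103.9311


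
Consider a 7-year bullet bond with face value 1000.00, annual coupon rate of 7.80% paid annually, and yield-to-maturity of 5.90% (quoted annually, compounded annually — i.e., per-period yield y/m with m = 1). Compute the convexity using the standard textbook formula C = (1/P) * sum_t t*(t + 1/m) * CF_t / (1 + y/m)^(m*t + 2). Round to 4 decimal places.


Answer: Convexity = 37.9470

Derivation:
Coupon per period c = face * coupon_rate / m = 78.000000
Periods per year m = 1; per-period yield y/m = 0.059000
Number of cashflows N = 7
Cashflows (t years, CF_t, discount factor 1/(1+y/m)^(m*t), PV):
  t = 1.0000: CF_t = 78.000000, DF = 0.944287, PV = 73.654391
  t = 2.0000: CF_t = 78.000000, DF = 0.891678, PV = 69.550889
  t = 3.0000: CF_t = 78.000000, DF = 0.842000, PV = 65.676004
  t = 4.0000: CF_t = 78.000000, DF = 0.795090, PV = 62.017001
  t = 5.0000: CF_t = 78.000000, DF = 0.750793, PV = 58.561852
  t = 6.0000: CF_t = 78.000000, DF = 0.708964, PV = 55.299199
  t = 7.0000: CF_t = 1078.000000, DF = 0.669466, PV = 721.683939
Price P = sum_t PV_t = 1106.443275
Convexity numerator sum_t t*(t + 1/m) * CF_t / (1+y/m)^(m*t + 2):
  t = 1.0000: term = 131.352009
  t = 2.0000: term = 372.102007
  t = 3.0000: term = 702.742223
  t = 4.0000: term = 1105.983984
  t = 5.0000: term = 1566.549552
  t = 6.0000: term = 2070.981466
  t = 7.0000: term = 36036.545044
Convexity = (1/P) * sum = 41986.256284 / 1106.443275 = 37.947048


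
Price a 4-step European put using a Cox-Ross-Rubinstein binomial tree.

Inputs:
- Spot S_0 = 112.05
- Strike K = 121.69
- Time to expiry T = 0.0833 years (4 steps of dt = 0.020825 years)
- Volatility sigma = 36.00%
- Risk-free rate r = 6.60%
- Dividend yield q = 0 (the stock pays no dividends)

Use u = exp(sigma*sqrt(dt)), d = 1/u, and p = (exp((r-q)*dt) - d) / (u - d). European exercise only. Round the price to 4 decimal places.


Answer: Price = V(0,0) = 10.6385

Derivation:
dt = T/N = 0.020825
u = exp(sigma*sqrt(dt)) = 1.053324; d = 1/u = 0.949375
p = (exp((r-q)*dt) - d) / (u - d) = 0.500247
Discount per step: exp(-r*dt) = 0.998626
Stock lattice S(k, i) with i counting down-moves:
  k=0: S(0,0) = 112.0500
  k=1: S(1,0) = 118.0250; S(1,1) = 106.3775
  k=2: S(2,0) = 124.3186; S(2,1) = 112.0500; S(2,2) = 100.9922
  k=3: S(3,0) = 130.9478; S(3,1) = 118.0250; S(3,2) = 106.3775; S(3,3) = 95.8795
  k=4: S(4,0) = 137.9305; S(4,1) = 124.3186; S(4,2) = 112.0500; S(4,3) = 100.9922; S(4,4) = 91.0256
Terminal payoffs V(N, i) = max(K - S_T, 0):
  V(4,0) = 0.000000; V(4,1) = 0.000000; V(4,2) = 9.640000; V(4,3) = 20.697835; V(4,4) = 30.664410
Backward induction: V(k, i) = exp(-r*dt) * [p * V(k+1, i) + (1-p) * V(k+1, i+1)].
  V(3,0) = exp(-r*dt) * [p*0.000000 + (1-p)*0.000000] = 0.000000
  V(3,1) = exp(-r*dt) * [p*0.000000 + (1-p)*9.640000] = 4.811006
  V(3,2) = exp(-r*dt) * [p*9.640000 + (1-p)*20.697835] = 15.145360
  V(3,3) = exp(-r*dt) * [p*20.697835 + (1-p)*30.664410] = 25.643395
  V(2,0) = exp(-r*dt) * [p*0.000000 + (1-p)*4.811006] = 2.401014
  V(2,1) = exp(-r*dt) * [p*4.811006 + (1-p)*15.145360] = 9.961933
  V(2,2) = exp(-r*dt) * [p*15.145360 + (1-p)*25.643395] = 20.363781
  V(1,0) = exp(-r*dt) * [p*2.401014 + (1-p)*9.961933] = 6.171122
  V(1,1) = exp(-r*dt) * [p*9.961933 + (1-p)*20.363781] = 15.139469
  V(0,0) = exp(-r*dt) * [p*6.171122 + (1-p)*15.139469] = 10.638452


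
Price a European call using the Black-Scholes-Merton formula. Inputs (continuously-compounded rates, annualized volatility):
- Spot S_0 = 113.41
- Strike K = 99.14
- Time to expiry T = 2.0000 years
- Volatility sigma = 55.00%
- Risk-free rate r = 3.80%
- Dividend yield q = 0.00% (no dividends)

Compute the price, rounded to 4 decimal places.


Answer: Price = 42.8993

Derivation:
d1 = (ln(S/K) + (r - q + 0.5*sigma^2) * T) / (sigma * sqrt(T)) = 0.65950767
d2 = d1 - sigma * sqrt(T) = -0.11830979
exp(-rT) = 0.92681621; exp(-qT) = 1.00000000
C = S_0 * exp(-qT) * N(d1) - K * exp(-rT) * N(d2)
N(d1) = 0.74521509; N(d2) = 0.45291110
C = 113.4100 * 1.00000000 * 0.74521509 - 99.1400 * 0.92681621 * 0.45291110 = 42.8993


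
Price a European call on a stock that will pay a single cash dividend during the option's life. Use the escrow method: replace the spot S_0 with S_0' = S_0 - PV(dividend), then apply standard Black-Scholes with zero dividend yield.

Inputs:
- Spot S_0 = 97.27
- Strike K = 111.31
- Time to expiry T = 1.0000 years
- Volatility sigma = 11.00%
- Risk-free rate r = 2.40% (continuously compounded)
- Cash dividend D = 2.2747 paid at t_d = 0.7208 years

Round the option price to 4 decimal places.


Answer: Price = 0.6026

Derivation:
PV(D) = D * exp(-r * t_d) = 2.2747 * 0.98284957 = 2.23568792
S_0' = S_0 - PV(D) = 97.2700 - 2.23568792 = 95.03431208
d1 = (ln(S_0'/K) + (r + sigma^2/2)*T) / (sigma*sqrt(T)) = -1.16391905
d2 = d1 - sigma*sqrt(T) = -1.27391905
exp(-rT) = 0.97628571
N(d1) = 0.12222841; N(d2) = 0.10134605
C = S_0' * N(d1) - K * exp(-rT) * N(d2) = 95.03431208 * 0.12222841 - 111.3100 * 0.97628571 * 0.10134605 = 0.6026


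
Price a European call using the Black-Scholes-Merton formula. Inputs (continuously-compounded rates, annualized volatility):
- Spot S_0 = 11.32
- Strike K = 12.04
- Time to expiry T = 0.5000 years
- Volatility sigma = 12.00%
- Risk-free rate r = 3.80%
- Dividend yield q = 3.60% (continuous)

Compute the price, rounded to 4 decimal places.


d1 = (ln(S/K) + (r - q + 0.5*sigma^2) * T) / (sigma * sqrt(T)) = -0.67249823
d2 = d1 - sigma * sqrt(T) = -0.75735104
exp(-rT) = 0.98117936; exp(-qT) = 0.98216103
C = S_0 * exp(-qT) * N(d1) - K * exp(-rT) * N(d2)
N(d1) = 0.25063328; N(d2) = 0.22441979
C = 11.3200 * 0.98216103 * 0.25063328 - 12.0400 * 0.98117936 * 0.22441979 = 0.1354

Answer: Price = 0.1354


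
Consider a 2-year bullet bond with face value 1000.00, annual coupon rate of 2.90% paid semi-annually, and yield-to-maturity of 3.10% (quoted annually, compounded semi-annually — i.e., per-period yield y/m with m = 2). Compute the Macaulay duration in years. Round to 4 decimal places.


Answer: Macaulay duration = 1.9574 years

Derivation:
Coupon per period c = face * coupon_rate / m = 14.500000
Periods per year m = 2; per-period yield y/m = 0.015500
Number of cashflows N = 4
Cashflows (t years, CF_t, discount factor 1/(1+y/m)^(m*t), PV):
  t = 0.5000: CF_t = 14.500000, DF = 0.984737, PV = 14.278680
  t = 1.0000: CF_t = 14.500000, DF = 0.969706, PV = 14.060739
  t = 1.5000: CF_t = 14.500000, DF = 0.954905, PV = 13.846124
  t = 2.0000: CF_t = 1014.500000, DF = 0.940330, PV = 953.964779
Price P = sum_t PV_t = 996.150322
Macaulay numerator sum_t t * PV_t:
  t * PV_t at t = 0.5000: 7.139340
  t * PV_t at t = 1.0000: 14.060739
  t * PV_t at t = 1.5000: 20.769186
  t * PV_t at t = 2.0000: 1907.929557
Macaulay duration D = (sum_t t * PV_t) / P = 1949.898823 / 996.150322 = 1.957434


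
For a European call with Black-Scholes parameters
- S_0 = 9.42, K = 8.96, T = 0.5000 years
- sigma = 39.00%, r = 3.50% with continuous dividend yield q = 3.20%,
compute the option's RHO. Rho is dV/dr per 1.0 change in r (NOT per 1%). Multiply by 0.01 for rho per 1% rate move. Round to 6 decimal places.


d1 = 0.3248697367; d2 = 0.0490980921
phi(d1) = 0.3784358497; exp(-qT) = 0.9841273201; exp(-rT) = 0.9826522357
N(d2) = 0.5195794381
Rho = K*T*exp(-rT)*N(d2) = 8.9600 * 0.5000 * 0.9826522357 * 0.5195794381 = 2.287335

Answer: Rho = 2.287335


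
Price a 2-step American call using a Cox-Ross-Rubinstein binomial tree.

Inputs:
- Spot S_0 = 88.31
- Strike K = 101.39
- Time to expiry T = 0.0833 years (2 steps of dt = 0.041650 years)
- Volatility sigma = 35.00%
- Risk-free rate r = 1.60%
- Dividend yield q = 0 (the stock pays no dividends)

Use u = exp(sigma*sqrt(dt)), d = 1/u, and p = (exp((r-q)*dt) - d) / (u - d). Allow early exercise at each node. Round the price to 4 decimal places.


dt = T/N = 0.041650
u = exp(sigma*sqrt(dt)) = 1.074042; d = 1/u = 0.931062
p = (exp((r-q)*dt) - d) / (u - d) = 0.486813
Discount per step: exp(-r*dt) = 0.999334
Stock lattice S(k, i) with i counting down-moves:
  k=0: S(0,0) = 88.3100
  k=1: S(1,0) = 94.8487; S(1,1) = 82.2221
  k=2: S(2,0) = 101.8714; S(2,1) = 88.3100; S(2,2) = 76.5539
Terminal payoffs V(N, i) = max(S_T - K, 0):
  V(2,0) = 0.481445; V(2,1) = 0.000000; V(2,2) = 0.000000
Backward induction: V(k, i) = exp(-r*dt) * [p * V(k+1, i) + (1-p) * V(k+1, i+1)]; then take max(V_cont, immediate exercise) for American.
  V(1,0) = exp(-r*dt) * [p*0.481445 + (1-p)*0.000000] = 0.234217; exercise = 0.000000; V(1,0) = max -> 0.234217
  V(1,1) = exp(-r*dt) * [p*0.000000 + (1-p)*0.000000] = 0.000000; exercise = 0.000000; V(1,1) = max -> 0.000000
  V(0,0) = exp(-r*dt) * [p*0.234217 + (1-p)*0.000000] = 0.113944; exercise = 0.000000; V(0,0) = max -> 0.113944

Answer: Price = V(0,0) = 0.1139


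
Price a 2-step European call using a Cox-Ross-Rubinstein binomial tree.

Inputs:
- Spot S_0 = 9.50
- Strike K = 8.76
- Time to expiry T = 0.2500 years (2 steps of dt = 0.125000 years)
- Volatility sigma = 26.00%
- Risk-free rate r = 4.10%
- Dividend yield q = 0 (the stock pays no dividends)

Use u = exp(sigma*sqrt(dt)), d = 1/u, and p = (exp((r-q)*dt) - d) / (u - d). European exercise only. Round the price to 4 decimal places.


Answer: Price = V(0,0) = 1.0368

Derivation:
dt = T/N = 0.125000
u = exp(sigma*sqrt(dt)) = 1.096281; d = 1/u = 0.912175
p = (exp((r-q)*dt) - d) / (u - d) = 0.504944
Discount per step: exp(-r*dt) = 0.994888
Stock lattice S(k, i) with i counting down-moves:
  k=0: S(0,0) = 9.5000
  k=1: S(1,0) = 10.4147; S(1,1) = 8.6657
  k=2: S(2,0) = 11.4174; S(2,1) = 9.5000; S(2,2) = 7.9046
Terminal payoffs V(N, i) = max(S_T - K, 0):
  V(2,0) = 2.657412; V(2,1) = 0.740000; V(2,2) = 0.000000
Backward induction: V(k, i) = exp(-r*dt) * [p * V(k+1, i) + (1-p) * V(k+1, i+1)].
  V(1,0) = exp(-r*dt) * [p*2.657412 + (1-p)*0.740000] = 1.699453
  V(1,1) = exp(-r*dt) * [p*0.740000 + (1-p)*0.000000] = 0.371748
  V(0,0) = exp(-r*dt) * [p*1.699453 + (1-p)*0.371748] = 1.036837


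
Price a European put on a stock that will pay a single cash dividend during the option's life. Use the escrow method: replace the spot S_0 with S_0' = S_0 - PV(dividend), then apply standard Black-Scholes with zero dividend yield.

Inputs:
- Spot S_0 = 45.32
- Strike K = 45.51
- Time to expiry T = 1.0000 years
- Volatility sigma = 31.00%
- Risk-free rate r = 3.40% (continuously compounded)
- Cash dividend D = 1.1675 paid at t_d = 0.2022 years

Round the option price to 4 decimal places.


PV(D) = D * exp(-r * t_d) = 1.1675 * 0.99314878 = 1.15950120
S_0' = S_0 - PV(D) = 45.3200 - 1.15950120 = 44.16049880
d1 = (ln(S_0'/K) + (r + sigma^2/2)*T) / (sigma*sqrt(T)) = 0.16757618
d2 = d1 - sigma*sqrt(T) = -0.14242382
exp(-rT) = 0.96657150
N(-d1) = 0.43345836; N(-d2) = 0.55662738
P = K * exp(-rT) * N(-d2) - S_0' * N(-d1) = 45.5100 * 0.96657150 * 0.55662738 - 44.16049880 * 0.43345836 = 5.3436

Answer: Price = 5.3436


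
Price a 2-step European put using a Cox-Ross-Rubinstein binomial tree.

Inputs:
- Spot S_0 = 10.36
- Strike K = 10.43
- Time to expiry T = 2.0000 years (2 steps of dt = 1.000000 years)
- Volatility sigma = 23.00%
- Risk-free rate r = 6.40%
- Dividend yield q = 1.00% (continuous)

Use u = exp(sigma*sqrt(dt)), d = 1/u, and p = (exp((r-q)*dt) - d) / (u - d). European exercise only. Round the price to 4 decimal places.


dt = T/N = 1.000000
u = exp(sigma*sqrt(dt)) = 1.258600; d = 1/u = 0.794534
p = (exp((r-q)*dt) - d) / (u - d) = 0.562314
Discount per step: exp(-r*dt) = 0.938005
Stock lattice S(k, i) with i counting down-moves:
  k=0: S(0,0) = 10.3600
  k=1: S(1,0) = 13.0391; S(1,1) = 8.2314
  k=2: S(2,0) = 16.4110; S(2,1) = 10.3600; S(2,2) = 6.5401
Terminal payoffs V(N, i) = max(K - S_T, 0):
  V(2,0) = 0.000000; V(2,1) = 0.070000; V(2,2) = 3.889901
Backward induction: V(k, i) = exp(-r*dt) * [p * V(k+1, i) + (1-p) * V(k+1, i+1)].
  V(1,0) = exp(-r*dt) * [p*0.000000 + (1-p)*0.070000] = 0.028739
  V(1,1) = exp(-r*dt) * [p*0.070000 + (1-p)*3.889901] = 1.633928
  V(0,0) = exp(-r*dt) * [p*0.028739 + (1-p)*1.633928] = 0.685970

Answer: Price = V(0,0) = 0.6860


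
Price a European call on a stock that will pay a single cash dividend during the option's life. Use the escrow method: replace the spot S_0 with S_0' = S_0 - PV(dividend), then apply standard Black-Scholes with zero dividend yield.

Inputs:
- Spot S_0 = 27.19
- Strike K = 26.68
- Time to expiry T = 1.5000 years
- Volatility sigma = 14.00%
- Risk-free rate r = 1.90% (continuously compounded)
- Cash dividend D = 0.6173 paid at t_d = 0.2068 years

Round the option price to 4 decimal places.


PV(D) = D * exp(-r * t_d) = 0.6173 * 0.99607851 = 0.61487926
S_0' = S_0 - PV(D) = 27.1900 - 0.61487926 = 26.57512074
d1 = (ln(S_0'/K) + (r + sigma^2/2)*T) / (sigma*sqrt(T)) = 0.22897624
d2 = d1 - sigma*sqrt(T) = 0.05751196
exp(-rT) = 0.97190229
N(d1) = 0.59055631; N(d2) = 0.52293131
C = S_0' * N(d1) - K * exp(-rT) * N(d2) = 26.57512074 * 0.59055631 - 26.6800 * 0.97190229 * 0.52293131 = 2.1343

Answer: Price = 2.1343


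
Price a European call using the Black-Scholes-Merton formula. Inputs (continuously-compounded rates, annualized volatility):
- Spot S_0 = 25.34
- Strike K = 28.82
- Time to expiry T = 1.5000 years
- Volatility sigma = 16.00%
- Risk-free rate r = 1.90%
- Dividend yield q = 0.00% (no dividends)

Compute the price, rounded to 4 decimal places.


d1 = (ln(S/K) + (r - q + 0.5*sigma^2) * T) / (sigma * sqrt(T)) = -0.41327697
d2 = d1 - sigma * sqrt(T) = -0.60923615
exp(-rT) = 0.97190229; exp(-qT) = 1.00000000
C = S_0 * exp(-qT) * N(d1) - K * exp(-rT) * N(d2)
N(d1) = 0.33970185; N(d2) = 0.27118396
C = 25.3400 * 1.00000000 * 0.33970185 - 28.8200 * 0.97190229 * 0.27118396 = 1.0121

Answer: Price = 1.0121


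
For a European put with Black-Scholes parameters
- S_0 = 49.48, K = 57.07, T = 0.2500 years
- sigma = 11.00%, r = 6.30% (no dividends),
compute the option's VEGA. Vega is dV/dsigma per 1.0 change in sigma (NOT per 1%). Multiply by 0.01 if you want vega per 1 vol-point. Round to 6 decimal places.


Answer: Vega = 0.732210

Derivation:
d1 = -2.2808643095; d2 = -2.3358643095
phi(d1) = 0.0295961932; exp(-qT) = 1.0000000000; exp(-rT) = 0.9843733826
Vega = S * exp(-qT) * phi(d1) * sqrt(T) = 49.4800 * 1.0000000000 * 0.0295961932 * 0.5000000000 = 0.732210


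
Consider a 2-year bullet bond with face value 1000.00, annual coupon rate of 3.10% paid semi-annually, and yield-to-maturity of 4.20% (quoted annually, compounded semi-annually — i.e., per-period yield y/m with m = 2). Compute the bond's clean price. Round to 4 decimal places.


Answer: Price = 979.1082

Derivation:
Coupon per period c = face * coupon_rate / m = 15.500000
Periods per year m = 2; per-period yield y/m = 0.021000
Number of cashflows N = 4
Cashflows (t years, CF_t, discount factor 1/(1+y/m)^(m*t), PV):
  t = 0.5000: CF_t = 15.500000, DF = 0.979432, PV = 15.181195
  t = 1.0000: CF_t = 15.500000, DF = 0.959287, PV = 14.868947
  t = 1.5000: CF_t = 15.500000, DF = 0.939556, PV = 14.563121
  t = 2.0000: CF_t = 1015.500000, DF = 0.920231, PV = 934.494951
Price P = sum_t PV_t = 979.108215


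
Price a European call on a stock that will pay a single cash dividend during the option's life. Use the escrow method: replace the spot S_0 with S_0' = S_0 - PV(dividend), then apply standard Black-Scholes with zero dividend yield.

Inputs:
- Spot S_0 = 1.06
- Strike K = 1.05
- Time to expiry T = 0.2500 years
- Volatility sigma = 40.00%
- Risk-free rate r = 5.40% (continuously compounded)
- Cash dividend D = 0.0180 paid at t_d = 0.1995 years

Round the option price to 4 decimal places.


PV(D) = D * exp(-r * t_d) = 0.0180 * 0.98928482 = 0.01780713
S_0' = S_0 - PV(D) = 1.0600 - 0.01780713 = 1.04219287
d1 = (ln(S_0'/K) + (r + sigma^2/2)*T) / (sigma*sqrt(T)) = 0.13018431
d2 = d1 - sigma*sqrt(T) = -0.06981569
exp(-rT) = 0.98659072
N(d1) = 0.55178969; N(d2) = 0.47217018
C = S_0' * N(d1) - K * exp(-rT) * N(d2) = 1.04219287 * 0.55178969 - 1.0500 * 0.98659072 * 0.47217018 = 0.0859

Answer: Price = 0.0859


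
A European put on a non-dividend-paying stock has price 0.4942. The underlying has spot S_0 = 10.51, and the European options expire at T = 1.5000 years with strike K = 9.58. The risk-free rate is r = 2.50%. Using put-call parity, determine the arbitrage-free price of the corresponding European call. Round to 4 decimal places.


Answer: Call price = 1.7768

Derivation:
Put-call parity: C - P = S_0 * exp(-qT) - K * exp(-rT).
S_0 * exp(-qT) = 10.5100 * 1.00000000 = 10.51000000
K * exp(-rT) = 9.5800 * 0.96319442 = 9.22740252
C = P + S*exp(-qT) - K*exp(-rT)
C = 0.4942 + 10.51000000 - 9.22740252 = 1.7768


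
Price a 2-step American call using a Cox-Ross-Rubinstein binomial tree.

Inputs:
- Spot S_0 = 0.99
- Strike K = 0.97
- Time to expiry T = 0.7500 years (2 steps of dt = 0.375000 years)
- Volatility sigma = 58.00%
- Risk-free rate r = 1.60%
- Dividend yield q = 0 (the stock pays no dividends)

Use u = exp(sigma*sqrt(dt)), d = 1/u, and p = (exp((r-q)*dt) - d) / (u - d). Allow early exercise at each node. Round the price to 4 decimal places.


Answer: Price = V(0,0) = 0.1920

Derivation:
dt = T/N = 0.375000
u = exp(sigma*sqrt(dt)) = 1.426432; d = 1/u = 0.701050
p = (exp((r-q)*dt) - d) / (u - d) = 0.420424
Discount per step: exp(-r*dt) = 0.994018
Stock lattice S(k, i) with i counting down-moves:
  k=0: S(0,0) = 0.9900
  k=1: S(1,0) = 1.4122; S(1,1) = 0.6940
  k=2: S(2,0) = 2.0144; S(2,1) = 0.9900; S(2,2) = 0.4866
Terminal payoffs V(N, i) = max(S_T - K, 0):
  V(2,0) = 1.044360; V(2,1) = 0.020000; V(2,2) = 0.000000
Backward induction: V(k, i) = exp(-r*dt) * [p * V(k+1, i) + (1-p) * V(k+1, i+1)]; then take max(V_cont, immediate exercise) for American.
  V(1,0) = exp(-r*dt) * [p*1.044360 + (1-p)*0.020000] = 0.447970; exercise = 0.442167; V(1,0) = max -> 0.447970
  V(1,1) = exp(-r*dt) * [p*0.020000 + (1-p)*0.000000] = 0.008358; exercise = 0.000000; V(1,1) = max -> 0.008358
  V(0,0) = exp(-r*dt) * [p*0.447970 + (1-p)*0.008358] = 0.192026; exercise = 0.020000; V(0,0) = max -> 0.192026


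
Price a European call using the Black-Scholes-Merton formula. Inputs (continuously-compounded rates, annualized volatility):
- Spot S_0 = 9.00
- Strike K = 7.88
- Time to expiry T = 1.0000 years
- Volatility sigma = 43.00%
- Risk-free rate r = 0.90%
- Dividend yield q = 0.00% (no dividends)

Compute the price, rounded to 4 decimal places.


d1 = (ln(S/K) + (r - q + 0.5*sigma^2) * T) / (sigma * sqrt(T)) = 0.54499226
d2 = d1 - sigma * sqrt(T) = 0.11499226
exp(-rT) = 0.99104038; exp(-qT) = 1.00000000
C = S_0 * exp(-qT) * N(d1) - K * exp(-rT) * N(d2)
N(d1) = 0.70712058; N(d2) = 0.54577437
C = 9.0000 * 1.00000000 * 0.70712058 - 7.8800 * 0.99104038 * 0.54577437 = 2.1019

Answer: Price = 2.1019


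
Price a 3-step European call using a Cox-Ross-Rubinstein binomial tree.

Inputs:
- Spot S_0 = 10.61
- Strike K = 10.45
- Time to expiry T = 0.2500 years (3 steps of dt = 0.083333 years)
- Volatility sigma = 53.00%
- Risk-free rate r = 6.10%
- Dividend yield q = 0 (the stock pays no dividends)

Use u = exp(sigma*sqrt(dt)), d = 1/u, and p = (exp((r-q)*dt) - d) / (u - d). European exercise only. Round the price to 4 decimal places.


dt = T/N = 0.083333
u = exp(sigma*sqrt(dt)) = 1.165322; d = 1/u = 0.858132
p = (exp((r-q)*dt) - d) / (u - d) = 0.478415
Discount per step: exp(-r*dt) = 0.994930
Stock lattice S(k, i) with i counting down-moves:
  k=0: S(0,0) = 10.6100
  k=1: S(1,0) = 12.3641; S(1,1) = 9.1048
  k=2: S(2,0) = 14.4081; S(2,1) = 10.6100; S(2,2) = 7.8131
  k=3: S(3,0) = 16.7901; S(3,1) = 12.3641; S(3,2) = 9.1048; S(3,3) = 6.7047
Terminal payoffs V(N, i) = max(S_T - K, 0):
  V(3,0) = 6.340117; V(3,1) = 1.914071; V(3,2) = 0.000000; V(3,3) = 0.000000
Backward induction: V(k, i) = exp(-r*dt) * [p * V(k+1, i) + (1-p) * V(k+1, i+1)].
  V(2,0) = exp(-r*dt) * [p*6.340117 + (1-p)*1.914071] = 4.011116
  V(2,1) = exp(-r*dt) * [p*1.914071 + (1-p)*0.000000] = 0.911077
  V(2,2) = exp(-r*dt) * [p*0.000000 + (1-p)*0.000000] = 0.000000
  V(1,0) = exp(-r*dt) * [p*4.011116 + (1-p)*0.911077] = 2.382042
  V(1,1) = exp(-r*dt) * [p*0.911077 + (1-p)*0.000000] = 0.433663
  V(0,0) = exp(-r*dt) * [p*2.382042 + (1-p)*0.433663] = 1.358871

Answer: Price = V(0,0) = 1.3589


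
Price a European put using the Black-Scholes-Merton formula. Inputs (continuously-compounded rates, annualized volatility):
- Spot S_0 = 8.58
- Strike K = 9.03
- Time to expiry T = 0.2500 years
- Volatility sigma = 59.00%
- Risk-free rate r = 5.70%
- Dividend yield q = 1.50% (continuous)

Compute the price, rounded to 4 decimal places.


d1 = (ln(S/K) + (r - q + 0.5*sigma^2) * T) / (sigma * sqrt(T)) = 0.00981033
d2 = d1 - sigma * sqrt(T) = -0.28518967
exp(-rT) = 0.98585105; exp(-qT) = 0.99625702
P = K * exp(-rT) * N(-d2) - S_0 * exp(-qT) * N(-d1)
N(-d1) = 0.49608631; N(-d2) = 0.61225058
P = 9.0300 * 0.98585105 * 0.61225058 - 8.5800 * 0.99625702 * 0.49608631 = 1.2099

Answer: Price = 1.2099


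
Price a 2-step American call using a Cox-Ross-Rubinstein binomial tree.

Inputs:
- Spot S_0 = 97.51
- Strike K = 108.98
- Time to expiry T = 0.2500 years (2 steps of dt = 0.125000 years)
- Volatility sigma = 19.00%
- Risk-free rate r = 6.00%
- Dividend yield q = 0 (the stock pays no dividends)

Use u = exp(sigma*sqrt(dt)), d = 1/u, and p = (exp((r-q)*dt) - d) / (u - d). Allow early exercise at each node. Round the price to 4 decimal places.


dt = T/N = 0.125000
u = exp(sigma*sqrt(dt)) = 1.069483; d = 1/u = 0.935031
p = (exp((r-q)*dt) - d) / (u - d) = 0.539204
Discount per step: exp(-r*dt) = 0.992528
Stock lattice S(k, i) with i counting down-moves:
  k=0: S(0,0) = 97.5100
  k=1: S(1,0) = 104.2853; S(1,1) = 91.1749
  k=2: S(2,0) = 111.5313; S(2,1) = 97.5100; S(2,2) = 85.2514
Terminal payoffs V(N, i) = max(S_T - K, 0):
  V(2,0) = 2.551295; V(2,1) = 0.000000; V(2,2) = 0.000000
Backward induction: V(k, i) = exp(-r*dt) * [p * V(k+1, i) + (1-p) * V(k+1, i+1)]; then take max(V_cont, immediate exercise) for American.
  V(1,0) = exp(-r*dt) * [p*2.551295 + (1-p)*0.000000] = 1.365391; exercise = 0.000000; V(1,0) = max -> 1.365391
  V(1,1) = exp(-r*dt) * [p*0.000000 + (1-p)*0.000000] = 0.000000; exercise = 0.000000; V(1,1) = max -> 0.000000
  V(0,0) = exp(-r*dt) * [p*1.365391 + (1-p)*0.000000] = 0.730724; exercise = 0.000000; V(0,0) = max -> 0.730724

Answer: Price = V(0,0) = 0.7307


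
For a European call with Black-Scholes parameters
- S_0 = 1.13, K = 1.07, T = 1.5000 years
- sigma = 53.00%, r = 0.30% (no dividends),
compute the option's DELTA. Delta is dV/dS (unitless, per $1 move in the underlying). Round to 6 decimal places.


d1 = 0.4155412753; d2 = -0.2335735066
phi(d1) = 0.3659436903; exp(-qT) = 1.0000000000; exp(-rT) = 0.9955101098
N(d1) = 0.6611271470
Delta = exp(-qT) * N(d1) = 1.0000000000 * 0.6611271470 = 0.661127

Answer: Delta = 0.661127


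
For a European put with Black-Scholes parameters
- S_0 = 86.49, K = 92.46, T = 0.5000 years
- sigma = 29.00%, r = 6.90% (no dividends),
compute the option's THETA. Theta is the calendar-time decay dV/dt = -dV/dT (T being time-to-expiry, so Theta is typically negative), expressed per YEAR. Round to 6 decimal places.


Answer: Theta = -3.351583

Derivation:
d1 = -0.0547267402; d2 = -0.2597877067
phi(d1) = 0.3983453082; exp(-qT) = 1.0000000000; exp(-rT) = 0.9660883397
Theta = -S*exp(-qT)*phi(d1)*sigma/(2*sqrt(T)) + r*K*exp(-rT)*N(-d2) - q*S*exp(-qT)*N(-d1)
N(-d1) = 0.5218219172; N(-d2) = 0.6024862330; sqrt(T) = 0.7071067812
Term 1 = -86.4900 * 1.0000000000 * 0.3983453082 * 0.2900 / (2 * 0.7071067812) = -7.0649420430
Term 2 = 0.0690 * 92.4600 * 0.9660883397 * 0.6024862330 = 3.7133590842
Term 3 = 0 (no dividend yield, q = 0)
Theta = -7.0649420430 + (3.7133590842) + (0.0000000000) = -3.351583


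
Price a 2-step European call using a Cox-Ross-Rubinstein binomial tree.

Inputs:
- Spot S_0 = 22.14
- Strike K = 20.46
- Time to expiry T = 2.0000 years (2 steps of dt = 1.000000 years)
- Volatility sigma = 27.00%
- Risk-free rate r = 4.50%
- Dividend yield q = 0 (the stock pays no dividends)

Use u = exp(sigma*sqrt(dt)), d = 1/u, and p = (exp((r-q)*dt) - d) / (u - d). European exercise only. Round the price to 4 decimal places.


Answer: Price = V(0,0) = 5.0516

Derivation:
dt = T/N = 1.000000
u = exp(sigma*sqrt(dt)) = 1.309964; d = 1/u = 0.763379
p = (exp((r-q)*dt) - d) / (u - d) = 0.517117
Discount per step: exp(-r*dt) = 0.955997
Stock lattice S(k, i) with i counting down-moves:
  k=0: S(0,0) = 22.1400
  k=1: S(1,0) = 29.0026; S(1,1) = 16.9012
  k=2: S(2,0) = 37.9924; S(2,1) = 22.1400; S(2,2) = 12.9020
Terminal payoffs V(N, i) = max(S_T - K, 0):
  V(2,0) = 17.532392; V(2,1) = 1.680000; V(2,2) = 0.000000
Backward induction: V(k, i) = exp(-r*dt) * [p * V(k+1, i) + (1-p) * V(k+1, i+1)].
  V(1,0) = exp(-r*dt) * [p*17.532392 + (1-p)*1.680000] = 9.442904
  V(1,1) = exp(-r*dt) * [p*1.680000 + (1-p)*0.000000] = 0.830529
  V(0,0) = exp(-r*dt) * [p*9.442904 + (1-p)*0.830529] = 5.051619
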